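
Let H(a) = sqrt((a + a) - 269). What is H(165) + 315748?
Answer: 315748 + sqrt(61) ≈ 3.1576e+5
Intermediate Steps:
H(a) = sqrt(-269 + 2*a) (H(a) = sqrt(2*a - 269) = sqrt(-269 + 2*a))
H(165) + 315748 = sqrt(-269 + 2*165) + 315748 = sqrt(-269 + 330) + 315748 = sqrt(61) + 315748 = 315748 + sqrt(61)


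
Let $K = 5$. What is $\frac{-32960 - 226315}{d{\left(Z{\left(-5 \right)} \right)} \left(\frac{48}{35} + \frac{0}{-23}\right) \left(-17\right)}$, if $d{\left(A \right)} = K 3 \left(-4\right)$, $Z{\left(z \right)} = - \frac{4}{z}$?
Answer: $- \frac{604975}{3264} \approx -185.35$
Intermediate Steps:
$d{\left(A \right)} = -60$ ($d{\left(A \right)} = 5 \cdot 3 \left(-4\right) = 15 \left(-4\right) = -60$)
$\frac{-32960 - 226315}{d{\left(Z{\left(-5 \right)} \right)} \left(\frac{48}{35} + \frac{0}{-23}\right) \left(-17\right)} = \frac{-32960 - 226315}{- 60 \left(\frac{48}{35} + \frac{0}{-23}\right) \left(-17\right)} = - \frac{259275}{- 60 \left(48 \cdot \frac{1}{35} + 0 \left(- \frac{1}{23}\right)\right) \left(-17\right)} = - \frac{259275}{- 60 \left(\frac{48}{35} + 0\right) \left(-17\right)} = - \frac{259275}{\left(-60\right) \frac{48}{35} \left(-17\right)} = - \frac{259275}{\left(- \frac{576}{7}\right) \left(-17\right)} = - \frac{259275}{\frac{9792}{7}} = \left(-259275\right) \frac{7}{9792} = - \frac{604975}{3264}$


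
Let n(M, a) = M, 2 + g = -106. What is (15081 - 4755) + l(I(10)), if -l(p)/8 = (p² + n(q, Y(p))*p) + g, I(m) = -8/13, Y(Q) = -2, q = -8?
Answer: 1883942/169 ≈ 11148.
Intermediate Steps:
g = -108 (g = -2 - 106 = -108)
I(m) = -8/13 (I(m) = -8*1/13 = -8/13)
l(p) = 864 - 8*p² + 64*p (l(p) = -8*((p² - 8*p) - 108) = -8*(-108 + p² - 8*p) = 864 - 8*p² + 64*p)
(15081 - 4755) + l(I(10)) = (15081 - 4755) + (864 - 8*(-8/13)² + 64*(-8/13)) = 10326 + (864 - 8*64/169 - 512/13) = 10326 + (864 - 512/169 - 512/13) = 10326 + 138848/169 = 1883942/169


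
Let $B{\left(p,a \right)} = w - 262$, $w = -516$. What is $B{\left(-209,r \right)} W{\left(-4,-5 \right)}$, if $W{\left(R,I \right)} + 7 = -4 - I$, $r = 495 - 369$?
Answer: $4668$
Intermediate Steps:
$r = 126$ ($r = 495 - 369 = 126$)
$W{\left(R,I \right)} = -11 - I$ ($W{\left(R,I \right)} = -7 - \left(4 + I\right) = -11 - I$)
$B{\left(p,a \right)} = -778$ ($B{\left(p,a \right)} = -516 - 262 = -778$)
$B{\left(-209,r \right)} W{\left(-4,-5 \right)} = - 778 \left(-11 - -5\right) = - 778 \left(-11 + 5\right) = \left(-778\right) \left(-6\right) = 4668$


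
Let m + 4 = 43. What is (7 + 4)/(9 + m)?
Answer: 11/48 ≈ 0.22917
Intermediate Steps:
m = 39 (m = -4 + 43 = 39)
(7 + 4)/(9 + m) = (7 + 4)/(9 + 39) = 11/48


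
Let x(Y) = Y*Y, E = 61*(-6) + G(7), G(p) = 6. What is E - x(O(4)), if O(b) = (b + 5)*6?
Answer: -3276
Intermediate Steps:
O(b) = 30 + 6*b (O(b) = (5 + b)*6 = 30 + 6*b)
E = -360 (E = 61*(-6) + 6 = -366 + 6 = -360)
x(Y) = Y**2
E - x(O(4)) = -360 - (30 + 6*4)**2 = -360 - (30 + 24)**2 = -360 - 1*54**2 = -360 - 1*2916 = -360 - 2916 = -3276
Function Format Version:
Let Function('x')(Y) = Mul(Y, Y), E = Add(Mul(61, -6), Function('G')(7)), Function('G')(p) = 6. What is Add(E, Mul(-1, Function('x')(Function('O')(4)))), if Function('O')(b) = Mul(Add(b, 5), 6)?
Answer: -3276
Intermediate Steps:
Function('O')(b) = Add(30, Mul(6, b)) (Function('O')(b) = Mul(Add(5, b), 6) = Add(30, Mul(6, b)))
E = -360 (E = Add(Mul(61, -6), 6) = Add(-366, 6) = -360)
Function('x')(Y) = Pow(Y, 2)
Add(E, Mul(-1, Function('x')(Function('O')(4)))) = Add(-360, Mul(-1, Pow(Add(30, Mul(6, 4)), 2))) = Add(-360, Mul(-1, Pow(Add(30, 24), 2))) = Add(-360, Mul(-1, Pow(54, 2))) = Add(-360, Mul(-1, 2916)) = Add(-360, -2916) = -3276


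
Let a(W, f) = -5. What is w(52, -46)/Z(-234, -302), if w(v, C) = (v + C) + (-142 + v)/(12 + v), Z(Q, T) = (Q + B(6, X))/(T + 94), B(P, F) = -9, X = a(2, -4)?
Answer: 637/162 ≈ 3.9321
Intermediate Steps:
X = -5
Z(Q, T) = (-9 + Q)/(94 + T) (Z(Q, T) = (Q - 9)/(T + 94) = (-9 + Q)/(94 + T))
w(v, C) = C + v + (-142 + v)/(12 + v) (w(v, C) = (C + v) + (-142 + v)/(12 + v) = C + v + (-142 + v)/(12 + v))
w(52, -46)/Z(-234, -302) = ((-142 + 52**2 + 12*(-46) + 13*52 - 46*52)/(12 + 52))/(((-9 - 234)/(94 - 302))) = ((-142 + 2704 - 552 + 676 - 2392)/64)/((-243/(-208))) = ((1/64)*294)/((-1/208*(-243))) = 147/(32*(243/208)) = (147/32)*(208/243) = 637/162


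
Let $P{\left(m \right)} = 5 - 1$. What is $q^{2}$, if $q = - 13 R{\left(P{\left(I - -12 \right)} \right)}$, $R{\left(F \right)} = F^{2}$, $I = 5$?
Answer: $43264$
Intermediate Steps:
$P{\left(m \right)} = 4$
$q = -208$ ($q = - 13 \cdot 4^{2} = \left(-13\right) 16 = -208$)
$q^{2} = \left(-208\right)^{2} = 43264$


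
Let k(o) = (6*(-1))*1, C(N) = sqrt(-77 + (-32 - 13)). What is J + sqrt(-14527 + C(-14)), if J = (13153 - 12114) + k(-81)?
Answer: 1033 + sqrt(-14527 + I*sqrt(122)) ≈ 1033.0 + 120.53*I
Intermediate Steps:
C(N) = I*sqrt(122) (C(N) = sqrt(-77 - 45) = sqrt(-122) = I*sqrt(122))
k(o) = -6 (k(o) = -6*1 = -6)
J = 1033 (J = (13153 - 12114) - 6 = 1039 - 6 = 1033)
J + sqrt(-14527 + C(-14)) = 1033 + sqrt(-14527 + I*sqrt(122))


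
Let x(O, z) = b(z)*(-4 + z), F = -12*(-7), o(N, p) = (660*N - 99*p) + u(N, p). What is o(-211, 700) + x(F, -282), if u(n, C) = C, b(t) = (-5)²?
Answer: -215010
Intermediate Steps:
b(t) = 25
o(N, p) = -98*p + 660*N (o(N, p) = (660*N - 99*p) + p = (-99*p + 660*N) + p = -98*p + 660*N)
F = 84
x(O, z) = -100 + 25*z (x(O, z) = 25*(-4 + z) = -100 + 25*z)
o(-211, 700) + x(F, -282) = (-98*700 + 660*(-211)) + (-100 + 25*(-282)) = (-68600 - 139260) + (-100 - 7050) = -207860 - 7150 = -215010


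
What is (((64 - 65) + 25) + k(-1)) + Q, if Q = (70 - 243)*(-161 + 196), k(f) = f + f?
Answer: -6033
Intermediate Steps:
k(f) = 2*f
Q = -6055 (Q = -173*35 = -6055)
(((64 - 65) + 25) + k(-1)) + Q = (((64 - 65) + 25) + 2*(-1)) - 6055 = ((-1 + 25) - 2) - 6055 = (24 - 2) - 6055 = 22 - 6055 = -6033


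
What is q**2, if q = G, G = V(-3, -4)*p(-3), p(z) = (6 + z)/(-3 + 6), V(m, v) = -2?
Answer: 4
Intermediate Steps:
p(z) = 2 + z/3 (p(z) = (6 + z)/3 = (6 + z)*(1/3) = 2 + z/3)
G = -2 (G = -2*(2 + (1/3)*(-3)) = -2*(2 - 1) = -2*1 = -2)
q = -2
q**2 = (-2)**2 = 4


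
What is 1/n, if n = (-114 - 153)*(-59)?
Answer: 1/15753 ≈ 6.3480e-5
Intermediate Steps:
n = 15753 (n = -267*(-59) = 15753)
1/n = 1/15753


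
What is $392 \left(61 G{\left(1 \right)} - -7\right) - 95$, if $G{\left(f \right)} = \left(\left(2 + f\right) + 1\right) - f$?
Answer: $74385$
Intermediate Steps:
$G{\left(f \right)} = 3$ ($G{\left(f \right)} = \left(3 + f\right) - f = 3$)
$392 \left(61 G{\left(1 \right)} - -7\right) - 95 = 392 \left(61 \cdot 3 - -7\right) - 95 = 392 \left(183 + 7\right) - 95 = 392 \cdot 190 - 95 = 74480 - 95 = 74385$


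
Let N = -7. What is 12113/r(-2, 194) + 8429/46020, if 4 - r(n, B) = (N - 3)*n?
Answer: -139326349/184080 ≈ -756.88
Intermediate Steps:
r(n, B) = 4 + 10*n (r(n, B) = 4 - (-7 - 3)*n = 4 - (-10)*n = 4 + 10*n)
12113/r(-2, 194) + 8429/46020 = 12113/(4 + 10*(-2)) + 8429/46020 = 12113/(4 - 20) + 8429*(1/46020) = 12113/(-16) + 8429/46020 = 12113*(-1/16) + 8429/46020 = -12113/16 + 8429/46020 = -139326349/184080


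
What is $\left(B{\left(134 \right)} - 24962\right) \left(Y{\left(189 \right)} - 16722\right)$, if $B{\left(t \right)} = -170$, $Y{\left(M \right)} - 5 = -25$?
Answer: $420759944$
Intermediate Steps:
$Y{\left(M \right)} = -20$ ($Y{\left(M \right)} = 5 - 25 = -20$)
$\left(B{\left(134 \right)} - 24962\right) \left(Y{\left(189 \right)} - 16722\right) = \left(-170 - 24962\right) \left(-20 - 16722\right) = - 25132 \left(-20 - 16722\right) = \left(-25132\right) \left(-16742\right) = 420759944$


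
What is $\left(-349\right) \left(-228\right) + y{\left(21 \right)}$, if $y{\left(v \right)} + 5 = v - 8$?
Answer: $79580$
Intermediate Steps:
$y{\left(v \right)} = -13 + v$ ($y{\left(v \right)} = -5 + \left(v - 8\right) = -5 + \left(-8 + v\right) = -13 + v$)
$\left(-349\right) \left(-228\right) + y{\left(21 \right)} = \left(-349\right) \left(-228\right) + \left(-13 + 21\right) = 79572 + 8 = 79580$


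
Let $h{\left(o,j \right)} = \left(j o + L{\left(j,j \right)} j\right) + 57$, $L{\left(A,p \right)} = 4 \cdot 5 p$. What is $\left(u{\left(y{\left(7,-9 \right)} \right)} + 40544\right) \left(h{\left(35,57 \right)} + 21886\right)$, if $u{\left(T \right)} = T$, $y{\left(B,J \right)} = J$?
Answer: $3604291130$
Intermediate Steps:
$L{\left(A,p \right)} = 20 p$
$h{\left(o,j \right)} = 57 + 20 j^{2} + j o$ ($h{\left(o,j \right)} = \left(j o + 20 j j\right) + 57 = \left(j o + 20 j^{2}\right) + 57 = \left(20 j^{2} + j o\right) + 57 = 57 + 20 j^{2} + j o$)
$\left(u{\left(y{\left(7,-9 \right)} \right)} + 40544\right) \left(h{\left(35,57 \right)} + 21886\right) = \left(-9 + 40544\right) \left(\left(57 + 20 \cdot 57^{2} + 57 \cdot 35\right) + 21886\right) = 40535 \left(\left(57 + 20 \cdot 3249 + 1995\right) + 21886\right) = 40535 \left(\left(57 + 64980 + 1995\right) + 21886\right) = 40535 \left(67032 + 21886\right) = 40535 \cdot 88918 = 3604291130$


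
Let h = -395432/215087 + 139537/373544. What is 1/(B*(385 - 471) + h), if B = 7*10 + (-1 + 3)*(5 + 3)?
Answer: -80344458328/594345312450177 ≈ -0.00013518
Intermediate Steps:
h = -117698656289/80344458328 (h = -395432*1/215087 + 139537*(1/373544) = -395432/215087 + 139537/373544 = -117698656289/80344458328 ≈ -1.4649)
B = 86 (B = 70 + 2*8 = 70 + 16 = 86)
1/(B*(385 - 471) + h) = 1/(86*(385 - 471) - 117698656289/80344458328) = 1/(86*(-86) - 117698656289/80344458328) = 1/(-7396 - 117698656289/80344458328) = 1/(-594345312450177/80344458328) = -80344458328/594345312450177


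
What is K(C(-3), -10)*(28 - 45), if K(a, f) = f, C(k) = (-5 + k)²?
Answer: 170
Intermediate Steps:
K(C(-3), -10)*(28 - 45) = -10*(28 - 45) = -10*(-17) = 170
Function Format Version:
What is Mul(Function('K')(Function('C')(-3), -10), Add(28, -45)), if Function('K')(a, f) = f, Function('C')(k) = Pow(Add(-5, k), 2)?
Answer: 170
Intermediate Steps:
Mul(Function('K')(Function('C')(-3), -10), Add(28, -45)) = Mul(-10, Add(28, -45)) = Mul(-10, -17) = 170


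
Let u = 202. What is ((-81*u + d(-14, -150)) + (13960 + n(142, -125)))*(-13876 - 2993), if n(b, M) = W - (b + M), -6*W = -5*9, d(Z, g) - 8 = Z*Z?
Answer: 74476635/2 ≈ 3.7238e+7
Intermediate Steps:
d(Z, g) = 8 + Z² (d(Z, g) = 8 + Z*Z = 8 + Z²)
W = 15/2 (W = -(-5)*9/6 = -⅙*(-45) = 15/2 ≈ 7.5000)
n(b, M) = 15/2 - M - b (n(b, M) = 15/2 - (b + M) = 15/2 - (M + b) = 15/2 + (-M - b) = 15/2 - M - b)
((-81*u + d(-14, -150)) + (13960 + n(142, -125)))*(-13876 - 2993) = ((-81*202 + (8 + (-14)²)) + (13960 + (15/2 - 1*(-125) - 1*142)))*(-13876 - 2993) = ((-16362 + (8 + 196)) + (13960 + (15/2 + 125 - 142)))*(-16869) = ((-16362 + 204) + (13960 - 19/2))*(-16869) = (-16158 + 27901/2)*(-16869) = -4415/2*(-16869) = 74476635/2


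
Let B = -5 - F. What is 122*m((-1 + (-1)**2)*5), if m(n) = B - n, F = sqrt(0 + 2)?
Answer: -610 - 122*sqrt(2) ≈ -782.53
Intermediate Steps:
F = sqrt(2) ≈ 1.4142
B = -5 - sqrt(2) ≈ -6.4142
m(n) = -5 - n - sqrt(2) (m(n) = (-5 - sqrt(2)) - n = -5 - n - sqrt(2))
122*m((-1 + (-1)**2)*5) = 122*(-5 - (-1 + (-1)**2)*5 - sqrt(2)) = 122*(-5 - (-1 + 1)*5 - sqrt(2)) = 122*(-5 - 0*5 - sqrt(2)) = 122*(-5 - 1*0 - sqrt(2)) = 122*(-5 + 0 - sqrt(2)) = 122*(-5 - sqrt(2)) = -610 - 122*sqrt(2)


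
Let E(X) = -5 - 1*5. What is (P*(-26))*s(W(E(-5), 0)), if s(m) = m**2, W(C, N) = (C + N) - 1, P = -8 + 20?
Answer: -37752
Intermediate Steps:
E(X) = -10 (E(X) = -5 - 5 = -10)
P = 12
W(C, N) = -1 + C + N
(P*(-26))*s(W(E(-5), 0)) = (12*(-26))*(-1 - 10 + 0)**2 = -312*(-11)**2 = -312*121 = -37752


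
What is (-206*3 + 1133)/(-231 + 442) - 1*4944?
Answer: -1042669/211 ≈ -4941.6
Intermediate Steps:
(-206*3 + 1133)/(-231 + 442) - 1*4944 = (-618 + 1133)/211 - 4944 = 515*(1/211) - 4944 = 515/211 - 4944 = -1042669/211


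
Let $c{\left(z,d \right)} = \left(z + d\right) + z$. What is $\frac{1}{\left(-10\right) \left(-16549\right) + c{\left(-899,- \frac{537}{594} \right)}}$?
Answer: $\frac{198}{32410837} \approx 6.1091 \cdot 10^{-6}$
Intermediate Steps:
$c{\left(z,d \right)} = d + 2 z$ ($c{\left(z,d \right)} = \left(d + z\right) + z = d + 2 z$)
$\frac{1}{\left(-10\right) \left(-16549\right) + c{\left(-899,- \frac{537}{594} \right)}} = \frac{1}{\left(-10\right) \left(-16549\right) - \left(1798 + \frac{537}{594}\right)} = \frac{1}{165490 - \frac{356183}{198}} = \frac{1}{\frac{32410837}{198}} = \frac{198}{32410837}$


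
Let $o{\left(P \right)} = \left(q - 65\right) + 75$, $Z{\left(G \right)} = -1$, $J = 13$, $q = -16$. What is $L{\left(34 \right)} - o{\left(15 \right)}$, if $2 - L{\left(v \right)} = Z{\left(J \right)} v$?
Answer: $42$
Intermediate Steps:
$o{\left(P \right)} = -6$ ($o{\left(P \right)} = \left(-16 - 65\right) + 75 = -81 + 75 = -6$)
$L{\left(v \right)} = 2 + v$ ($L{\left(v \right)} = 2 - - v = 2 + v$)
$L{\left(34 \right)} - o{\left(15 \right)} = \left(2 + 34\right) - -6 = 36 + 6 = 42$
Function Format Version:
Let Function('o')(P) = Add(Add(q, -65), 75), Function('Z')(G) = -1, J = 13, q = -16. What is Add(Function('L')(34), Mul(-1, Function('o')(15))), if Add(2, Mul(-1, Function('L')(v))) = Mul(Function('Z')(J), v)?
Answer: 42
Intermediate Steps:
Function('o')(P) = -6 (Function('o')(P) = Add(Add(-16, -65), 75) = Add(-81, 75) = -6)
Function('L')(v) = Add(2, v) (Function('L')(v) = Add(2, Mul(-1, Mul(-1, v))) = Add(2, v))
Add(Function('L')(34), Mul(-1, Function('o')(15))) = Add(Add(2, 34), Mul(-1, -6)) = Add(36, 6) = 42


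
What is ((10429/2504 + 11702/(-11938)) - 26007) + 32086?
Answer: 90906619501/14946376 ≈ 6082.2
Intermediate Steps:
((10429/2504 + 11702/(-11938)) - 26007) + 32086 = ((10429*(1/2504) + 11702*(-1/11938)) - 26007) + 32086 = ((10429/2504 - 5851/5969) - 26007) + 32086 = (47599797/14946376 - 26007) + 32086 = -388662800835/14946376 + 32086 = 90906619501/14946376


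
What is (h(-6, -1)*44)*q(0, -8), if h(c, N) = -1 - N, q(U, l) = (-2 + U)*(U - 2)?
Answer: 0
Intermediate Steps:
q(U, l) = (-2 + U)² (q(U, l) = (-2 + U)*(-2 + U) = (-2 + U)²)
(h(-6, -1)*44)*q(0, -8) = ((-1 - 1*(-1))*44)*(-2 + 0)² = ((-1 + 1)*44)*(-2)² = (0*44)*4 = 0*4 = 0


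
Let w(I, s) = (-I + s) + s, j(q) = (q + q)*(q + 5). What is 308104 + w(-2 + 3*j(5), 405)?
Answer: 308616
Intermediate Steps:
j(q) = 2*q*(5 + q) (j(q) = (2*q)*(5 + q) = 2*q*(5 + q))
w(I, s) = -I + 2*s (w(I, s) = (s - I) + s = -I + 2*s)
308104 + w(-2 + 3*j(5), 405) = 308104 + (-(-2 + 3*(2*5*(5 + 5))) + 2*405) = 308104 + (-(-2 + 3*(2*5*10)) + 810) = 308104 + (-(-2 + 3*100) + 810) = 308104 + (-(-2 + 300) + 810) = 308104 + (-1*298 + 810) = 308104 + (-298 + 810) = 308104 + 512 = 308616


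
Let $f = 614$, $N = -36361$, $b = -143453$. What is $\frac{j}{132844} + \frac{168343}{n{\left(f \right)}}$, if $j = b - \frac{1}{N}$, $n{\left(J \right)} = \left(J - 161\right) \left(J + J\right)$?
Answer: $- \frac{522118972218119}{671760309264564} \approx -0.77724$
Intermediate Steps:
$n{\left(J \right)} = 2 J \left(-161 + J\right)$ ($n{\left(J \right)} = \left(-161 + J\right) 2 J = 2 J \left(-161 + J\right)$)
$j = - \frac{5216094532}{36361}$ ($j = -143453 - \frac{1}{-36361} = -143453 - - \frac{1}{36361} = -143453 + \frac{1}{36361} = - \frac{5216094532}{36361} \approx -1.4345 \cdot 10^{5}$)
$\frac{j}{132844} + \frac{168343}{n{\left(f \right)}} = - \frac{5216094532}{36361 \cdot 132844} + \frac{168343}{2 \cdot 614 \left(-161 + 614\right)} = \left(- \frac{5216094532}{36361}\right) \frac{1}{132844} + \frac{168343}{2 \cdot 614 \cdot 453} = - \frac{1304023633}{1207585171} + \frac{168343}{556284} = - \frac{522118972218119}{671760309264564}$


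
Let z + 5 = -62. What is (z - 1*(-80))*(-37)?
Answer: -481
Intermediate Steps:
z = -67 (z = -5 - 62 = -67)
(z - 1*(-80))*(-37) = (-67 - 1*(-80))*(-37) = (-67 + 80)*(-37) = 13*(-37) = -481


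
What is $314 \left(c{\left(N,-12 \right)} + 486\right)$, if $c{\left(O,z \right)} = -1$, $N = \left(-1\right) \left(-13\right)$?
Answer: $152290$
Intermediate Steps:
$N = 13$
$314 \left(c{\left(N,-12 \right)} + 486\right) = 314 \left(-1 + 486\right) = 314 \cdot 485 = 152290$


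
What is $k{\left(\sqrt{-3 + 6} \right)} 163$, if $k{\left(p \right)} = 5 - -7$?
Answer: $1956$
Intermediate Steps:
$k{\left(p \right)} = 12$ ($k{\left(p \right)} = 5 + 7 = 12$)
$k{\left(\sqrt{-3 + 6} \right)} 163 = 12 \cdot 163 = 1956$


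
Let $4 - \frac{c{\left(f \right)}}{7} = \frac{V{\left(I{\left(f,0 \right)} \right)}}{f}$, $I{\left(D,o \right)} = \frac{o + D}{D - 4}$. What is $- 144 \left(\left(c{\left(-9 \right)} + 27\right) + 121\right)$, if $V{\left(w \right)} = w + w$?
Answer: $- \frac{331488}{13} \approx -25499.0$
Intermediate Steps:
$I{\left(D,o \right)} = \frac{D + o}{-4 + D}$
$V{\left(w \right)} = 2 w$
$c{\left(f \right)} = 28 - \frac{14}{-4 + f}$ ($c{\left(f \right)} = 28 - 7 \frac{2 \frac{f + 0}{-4 + f}}{f} = 28 - 7 \frac{2 \frac{f}{-4 + f}}{f} = 28 - 7 \frac{2 f \frac{1}{-4 + f}}{f} = 28 - 7 \frac{2}{-4 + f} = 28 - \frac{14}{-4 + f}$)
$- 144 \left(\left(c{\left(-9 \right)} + 27\right) + 121\right) = - 144 \left(\left(\frac{14 \left(-9 + 2 \left(-9\right)\right)}{-4 - 9} + 27\right) + 121\right) = - 144 \left(\left(\frac{14 \left(-9 - 18\right)}{-13} + 27\right) + 121\right) = - 144 \left(\left(14 \left(- \frac{1}{13}\right) \left(-27\right) + 27\right) + 121\right) = - 144 \left(\left(\frac{378}{13} + 27\right) + 121\right) = - 144 \left(\frac{729}{13} + 121\right) = \left(-144\right) \frac{2302}{13} = - \frac{331488}{13}$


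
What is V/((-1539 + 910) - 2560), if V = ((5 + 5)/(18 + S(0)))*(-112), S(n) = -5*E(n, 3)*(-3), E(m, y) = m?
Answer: 560/28701 ≈ 0.019512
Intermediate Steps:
S(n) = 15*n (S(n) = -5*n*(-3) = 15*n)
V = -560/9 (V = ((5 + 5)/(18 + 15*0))*(-112) = (10/(18 + 0))*(-112) = (10/18)*(-112) = (10*(1/18))*(-112) = (5/9)*(-112) = -560/9 ≈ -62.222)
V/((-1539 + 910) - 2560) = -560/(9*((-1539 + 910) - 2560)) = -560/(9*(-629 - 2560)) = -560/9/(-3189) = -560/9*(-1/3189) = 560/28701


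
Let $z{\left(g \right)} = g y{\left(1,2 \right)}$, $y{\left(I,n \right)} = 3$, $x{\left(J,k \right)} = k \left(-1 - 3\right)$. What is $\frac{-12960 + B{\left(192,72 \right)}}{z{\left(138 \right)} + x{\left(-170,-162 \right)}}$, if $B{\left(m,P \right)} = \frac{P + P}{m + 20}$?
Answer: $- \frac{38158}{3127} \approx -12.203$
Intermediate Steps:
$B{\left(m,P \right)} = \frac{2 P}{20 + m}$
$x{\left(J,k \right)} = - 4 k$ ($x{\left(J,k \right)} = k \left(-4\right) = - 4 k$)
$z{\left(g \right)} = 3 g$ ($z{\left(g \right)} = g 3 = 3 g$)
$\frac{-12960 + B{\left(192,72 \right)}}{z{\left(138 \right)} + x{\left(-170,-162 \right)}} = \frac{-12960 + 2 \cdot 72 \frac{1}{20 + 192}}{3 \cdot 138 - -648} = \frac{-12960 + 2 \cdot 72 \cdot \frac{1}{212}}{414 + 648} = \frac{-12960 + 2 \cdot 72 \cdot \frac{1}{212}}{1062} = \left(-12960 + \frac{36}{53}\right) \frac{1}{1062} = \left(- \frac{686844}{53}\right) \frac{1}{1062} = - \frac{38158}{3127}$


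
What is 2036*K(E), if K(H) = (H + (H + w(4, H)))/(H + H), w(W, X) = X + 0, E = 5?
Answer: 3054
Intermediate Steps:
w(W, X) = X
K(H) = 3/2 (K(H) = (H + (H + H))/(H + H) = (H + 2*H)/((2*H)) = (3*H)*(1/(2*H)) = 3/2)
2036*K(E) = 2036*(3/2) = 3054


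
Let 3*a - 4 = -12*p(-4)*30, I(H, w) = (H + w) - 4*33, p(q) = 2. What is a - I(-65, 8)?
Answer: -149/3 ≈ -49.667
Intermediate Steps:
I(H, w) = -132 + H + w (I(H, w) = (H + w) - 132 = -132 + H + w)
a = -716/3 (a = 4/3 + (-12*2*30)/3 = 4/3 + (-24*30)/3 = 4/3 + (1/3)*(-720) = 4/3 - 240 = -716/3 ≈ -238.67)
a - I(-65, 8) = -716/3 - (-132 - 65 + 8) = -716/3 - 1*(-189) = -716/3 + 189 = -149/3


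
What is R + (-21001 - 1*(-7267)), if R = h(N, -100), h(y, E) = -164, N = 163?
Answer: -13898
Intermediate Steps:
R = -164
R + (-21001 - 1*(-7267)) = -164 + (-21001 - 1*(-7267)) = -164 + (-21001 + 7267) = -164 - 13734 = -13898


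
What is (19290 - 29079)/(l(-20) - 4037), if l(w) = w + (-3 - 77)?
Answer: 3263/1379 ≈ 2.3662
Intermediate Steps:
l(w) = -80 + w (l(w) = w - 80 = -80 + w)
(19290 - 29079)/(l(-20) - 4037) = (19290 - 29079)/((-80 - 20) - 4037) = -9789/(-100 - 4037) = -9789/(-4137) = -9789*(-1/4137) = 3263/1379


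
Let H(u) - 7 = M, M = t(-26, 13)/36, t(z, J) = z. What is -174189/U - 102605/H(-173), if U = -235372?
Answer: -434686509723/26597036 ≈ -16343.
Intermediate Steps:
M = -13/18 (M = -26/36 = -26*1/36 = -13/18 ≈ -0.72222)
H(u) = 113/18 (H(u) = 7 - 13/18 = 113/18)
-174189/U - 102605/H(-173) = -174189/(-235372) - 102605/113/18 = -174189*(-1/235372) - 102605*18/113 = 174189/235372 - 1846890/113 = -434686509723/26597036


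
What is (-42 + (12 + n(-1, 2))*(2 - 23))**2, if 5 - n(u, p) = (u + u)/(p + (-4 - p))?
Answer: 603729/4 ≈ 1.5093e+5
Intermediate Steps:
n(u, p) = 5 + u/2 (n(u, p) = 5 - (u + u)/(p + (-4 - p)) = 5 - 2*u/(-4) = 5 - 2*u*(-1)/4 = 5 - (-1)*u/2 = 5 + u/2)
(-42 + (12 + n(-1, 2))*(2 - 23))**2 = (-42 + (12 + (5 + (1/2)*(-1)))*(2 - 23))**2 = (-42 + (12 + (5 - 1/2))*(-21))**2 = (-42 + (12 + 9/2)*(-21))**2 = (-42 + (33/2)*(-21))**2 = (-42 - 693/2)**2 = (-777/2)**2 = 603729/4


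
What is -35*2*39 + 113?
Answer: -2617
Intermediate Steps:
-35*2*39 + 113 = -70*39 + 113 = -2730 + 113 = -2617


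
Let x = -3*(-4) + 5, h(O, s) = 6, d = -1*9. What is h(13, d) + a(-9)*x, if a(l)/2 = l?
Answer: -300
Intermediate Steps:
a(l) = 2*l
d = -9
x = 17 (x = 12 + 5 = 17)
h(13, d) + a(-9)*x = 6 + (2*(-9))*17 = 6 - 18*17 = 6 - 306 = -300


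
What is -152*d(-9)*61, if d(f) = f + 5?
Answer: 37088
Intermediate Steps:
d(f) = 5 + f
-152*d(-9)*61 = -152*(5 - 9)*61 = -152*(-4)*61 = 608*61 = 37088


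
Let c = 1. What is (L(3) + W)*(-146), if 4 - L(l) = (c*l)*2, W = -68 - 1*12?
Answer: 11972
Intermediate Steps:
W = -80 (W = -68 - 12 = -80)
L(l) = 4 - 2*l (L(l) = 4 - 1*l*2 = 4 - l*2 = 4 - 2*l)
(L(3) + W)*(-146) = ((4 - 2*3) - 80)*(-146) = ((4 - 6) - 80)*(-146) = (-2 - 80)*(-146) = -82*(-146) = 11972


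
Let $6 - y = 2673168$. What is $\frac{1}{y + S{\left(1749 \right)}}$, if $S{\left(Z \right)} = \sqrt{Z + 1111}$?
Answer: $- \frac{1336581}{3572897537692} - \frac{\sqrt{715}}{3572897537692} \approx -3.741 \cdot 10^{-7}$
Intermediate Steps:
$y = -2673162$ ($y = 6 - 2673168 = -2673162$)
$S{\left(Z \right)} = \sqrt{1111 + Z}$
$\frac{1}{y + S{\left(1749 \right)}} = \frac{1}{-2673162 + \sqrt{1111 + 1749}} = \frac{1}{-2673162 + \sqrt{2860}} = \frac{1}{-2673162 + 2 \sqrt{715}}$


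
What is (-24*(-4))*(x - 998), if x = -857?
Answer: -178080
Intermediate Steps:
(-24*(-4))*(x - 998) = (-24*(-4))*(-857 - 998) = 96*(-1855) = -178080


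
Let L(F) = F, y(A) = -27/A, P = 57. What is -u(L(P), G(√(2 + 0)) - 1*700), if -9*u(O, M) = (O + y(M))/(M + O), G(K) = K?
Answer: -2995178242/303882304659 - 9322049*√2/607764609318 ≈ -0.0098781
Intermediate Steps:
u(O, M) = -(O - 27/M)/(9*(M + O))
-u(L(P), G(√(2 + 0)) - 1*700) = -(27 - 1*(√(2 + 0) - 1*700)*57)/(9*(√(2 + 0) - 1*700)*((√(2 + 0) - 1*700) + 57)) = -(27 - 1*(√2 - 700)*57)/(9*(√2 - 700)*((√2 - 700) + 57)) = -(27 - 1*(-700 + √2)*57)/(9*(-700 + √2)*((-700 + √2) + 57)) = -(27 + (39900 - 57*√2))/(9*(-700 + √2)*(-643 + √2)) = -(39927 - 57*√2)/(9*(-700 + √2)*(-643 + √2))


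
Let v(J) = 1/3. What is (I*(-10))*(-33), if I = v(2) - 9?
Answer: -2860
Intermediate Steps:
v(J) = ⅓
I = -26/3 (I = ⅓ - 9 = -26/3 ≈ -8.6667)
(I*(-10))*(-33) = -26/3*(-10)*(-33) = (260/3)*(-33) = -2860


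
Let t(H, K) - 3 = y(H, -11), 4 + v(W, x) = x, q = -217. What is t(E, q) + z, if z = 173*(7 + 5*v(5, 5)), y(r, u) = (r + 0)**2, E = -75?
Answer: 7704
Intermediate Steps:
v(W, x) = -4 + x
y(r, u) = r**2
z = 2076 (z = 173*(7 + 5*(-4 + 5)) = 173*(7 + 5*1) = 173*(7 + 5) = 173*12 = 2076)
t(H, K) = 3 + H**2
t(E, q) + z = (3 + (-75)**2) + 2076 = (3 + 5625) + 2076 = 5628 + 2076 = 7704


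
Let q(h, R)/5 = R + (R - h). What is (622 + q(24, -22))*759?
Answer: 214038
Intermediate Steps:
q(h, R) = -5*h + 10*R (q(h, R) = 5*(R + (R - h)) = 5*(-h + 2*R) = -5*h + 10*R)
(622 + q(24, -22))*759 = (622 + (-5*24 + 10*(-22)))*759 = (622 + (-120 - 220))*759 = (622 - 340)*759 = 282*759 = 214038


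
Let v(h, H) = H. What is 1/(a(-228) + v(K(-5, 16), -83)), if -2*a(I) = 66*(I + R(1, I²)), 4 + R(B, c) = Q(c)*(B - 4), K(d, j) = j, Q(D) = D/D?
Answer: 1/7672 ≈ 0.00013034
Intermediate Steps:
Q(D) = 1
R(B, c) = -8 + B (R(B, c) = -4 + 1*(B - 4) = -4 + 1*(-4 + B) = -4 + (-4 + B) = -8 + B)
a(I) = 231 - 33*I (a(I) = -33*(I + (-8 + 1)) = -33*(I - 7) = -33*(-7 + I) = -(-462 + 66*I)/2 = 231 - 33*I)
1/(a(-228) + v(K(-5, 16), -83)) = 1/((231 - 33*(-228)) - 83) = 1/((231 + 7524) - 83) = 1/(7755 - 83) = 1/7672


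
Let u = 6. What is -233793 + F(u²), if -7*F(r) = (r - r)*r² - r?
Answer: -1636515/7 ≈ -2.3379e+5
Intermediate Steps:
F(r) = r/7 (F(r) = -((r - r)*r² - r)/7 = -(0*r² - r)/7 = -(0 - r)/7 = -(-1)*r/7 = r/7)
-233793 + F(u²) = -233793 + (⅐)*6² = -233793 + (⅐)*36 = -233793 + 36/7 = -1636515/7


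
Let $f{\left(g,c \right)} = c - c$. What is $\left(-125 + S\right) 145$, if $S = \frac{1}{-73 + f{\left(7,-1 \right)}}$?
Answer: $- \frac{1323270}{73} \approx -18127.0$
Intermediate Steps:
$f{\left(g,c \right)} = 0$
$S = - \frac{1}{73}$ ($S = \frac{1}{-73 + 0} = \frac{1}{-73} = - \frac{1}{73} \approx -0.013699$)
$\left(-125 + S\right) 145 = \left(-125 - \frac{1}{73}\right) 145 = \left(- \frac{9126}{73}\right) 145 = - \frac{1323270}{73}$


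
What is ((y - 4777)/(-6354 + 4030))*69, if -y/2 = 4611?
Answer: 965931/2324 ≈ 415.63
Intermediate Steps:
y = -9222 (y = -2*4611 = -9222)
((y - 4777)/(-6354 + 4030))*69 = ((-9222 - 4777)/(-6354 + 4030))*69 = -13999/(-2324)*69 = -13999*(-1/2324)*69 = (13999/2324)*69 = 965931/2324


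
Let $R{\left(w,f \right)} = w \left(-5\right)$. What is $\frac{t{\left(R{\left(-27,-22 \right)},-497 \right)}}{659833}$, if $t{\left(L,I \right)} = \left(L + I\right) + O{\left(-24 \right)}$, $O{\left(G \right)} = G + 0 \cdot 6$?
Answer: $- \frac{386}{659833} \approx -0.000585$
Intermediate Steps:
$O{\left(G \right)} = G$ ($O{\left(G \right)} = G + 0 = G$)
$R{\left(w,f \right)} = - 5 w$
$t{\left(L,I \right)} = -24 + I + L$ ($t{\left(L,I \right)} = \left(L + I\right) - 24 = \left(I + L\right) - 24 = -24 + I + L$)
$\frac{t{\left(R{\left(-27,-22 \right)},-497 \right)}}{659833} = \frac{-24 - 497 - -135}{659833} = \left(-24 - 497 + 135\right) \frac{1}{659833} = \left(-386\right) \frac{1}{659833} = - \frac{386}{659833}$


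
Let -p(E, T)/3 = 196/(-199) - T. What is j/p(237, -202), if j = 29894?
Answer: -2974453/60003 ≈ -49.572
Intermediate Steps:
p(E, T) = 588/199 + 3*T (p(E, T) = -3*(196/(-199) - T) = -3*(196*(-1/199) - T) = -3*(-196/199 - T) = 588/199 + 3*T)
j/p(237, -202) = 29894/(588/199 + 3*(-202)) = 29894/(588/199 - 606) = 29894/(-120006/199) = 29894*(-199/120006) = -2974453/60003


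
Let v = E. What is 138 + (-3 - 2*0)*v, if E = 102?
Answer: -168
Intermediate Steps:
v = 102
138 + (-3 - 2*0)*v = 138 + (-3 - 2*0)*102 = 138 + (-3 + 0)*102 = 138 - 3*102 = 138 - 306 = -168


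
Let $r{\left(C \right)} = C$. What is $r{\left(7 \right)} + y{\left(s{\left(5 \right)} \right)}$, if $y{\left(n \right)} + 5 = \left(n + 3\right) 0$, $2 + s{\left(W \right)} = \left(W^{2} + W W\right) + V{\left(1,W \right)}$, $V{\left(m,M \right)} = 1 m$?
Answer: $2$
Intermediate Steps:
$V{\left(m,M \right)} = m$
$s{\left(W \right)} = -1 + 2 W^{2}$ ($s{\left(W \right)} = -2 + \left(\left(W^{2} + W W\right) + 1\right) = -2 + \left(\left(W^{2} + W^{2}\right) + 1\right) = -2 + \left(2 W^{2} + 1\right) = -2 + \left(1 + 2 W^{2}\right) = -1 + 2 W^{2}$)
$y{\left(n \right)} = -5$ ($y{\left(n \right)} = -5 + \left(n + 3\right) 0 = -5 + \left(3 + n\right) 0 = -5 + 0 = -5$)
$r{\left(7 \right)} + y{\left(s{\left(5 \right)} \right)} = 7 - 5 = 2$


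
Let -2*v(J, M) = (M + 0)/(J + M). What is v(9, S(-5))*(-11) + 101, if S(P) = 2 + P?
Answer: 393/4 ≈ 98.250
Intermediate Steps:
v(J, M) = -M/(2*(J + M)) (v(J, M) = -(M + 0)/(2*(J + M)) = -M/(2*(J + M)))
v(9, S(-5))*(-11) + 101 = -(2 - 5)/(2*9 + 2*(2 - 5))*(-11) + 101 = -1*(-3)/(18 + 2*(-3))*(-11) + 101 = -1*(-3)/(18 - 6)*(-11) + 101 = -1*(-3)/12*(-11) + 101 = -1*(-3)*1/12*(-11) + 101 = (¼)*(-11) + 101 = -11/4 + 101 = 393/4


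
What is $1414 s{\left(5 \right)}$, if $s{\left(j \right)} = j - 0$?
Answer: $7070$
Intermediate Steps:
$s{\left(j \right)} = j$ ($s{\left(j \right)} = j + 0 = j$)
$1414 s{\left(5 \right)} = 1414 \cdot 5 = 7070$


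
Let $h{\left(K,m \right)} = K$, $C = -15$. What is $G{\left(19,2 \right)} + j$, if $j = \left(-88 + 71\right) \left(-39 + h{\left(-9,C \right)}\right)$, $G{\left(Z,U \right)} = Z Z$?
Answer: $1177$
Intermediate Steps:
$G{\left(Z,U \right)} = Z^{2}$
$j = 816$ ($j = \left(-88 + 71\right) \left(-39 - 9\right) = \left(-17\right) \left(-48\right) = 816$)
$G{\left(19,2 \right)} + j = 19^{2} + 816 = 361 + 816 = 1177$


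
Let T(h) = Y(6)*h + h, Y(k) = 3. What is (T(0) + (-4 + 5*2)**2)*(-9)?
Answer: -324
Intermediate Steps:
T(h) = 4*h (T(h) = 3*h + h = 4*h)
(T(0) + (-4 + 5*2)**2)*(-9) = (4*0 + (-4 + 5*2)**2)*(-9) = (0 + (-4 + 10)**2)*(-9) = (0 + 6**2)*(-9) = (0 + 36)*(-9) = 36*(-9) = -324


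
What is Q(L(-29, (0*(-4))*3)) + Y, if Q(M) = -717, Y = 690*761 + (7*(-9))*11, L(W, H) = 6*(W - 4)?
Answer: 523680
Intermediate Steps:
L(W, H) = -24 + 6*W (L(W, H) = 6*(-4 + W) = -24 + 6*W)
Y = 524397 (Y = 525090 - 63*11 = 525090 - 693 = 524397)
Q(L(-29, (0*(-4))*3)) + Y = -717 + 524397 = 523680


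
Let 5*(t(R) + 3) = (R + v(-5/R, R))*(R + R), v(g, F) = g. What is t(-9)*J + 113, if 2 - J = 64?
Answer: -7929/5 ≈ -1585.8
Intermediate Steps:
J = -62 (J = 2 - 1*64 = 2 - 64 = -62)
t(R) = -3 + 2*R*(R - 5/R)/5 (t(R) = -3 + ((R - 5/R)*(R + R))/5 = -3 + ((R - 5/R)*(2*R))/5 = -3 + (2*R*(R - 5/R))/5 = -3 + 2*R*(R - 5/R)/5)
t(-9)*J + 113 = (-5 + (⅖)*(-9)²)*(-62) + 113 = (-5 + (⅖)*81)*(-62) + 113 = (-5 + 162/5)*(-62) + 113 = (137/5)*(-62) + 113 = -8494/5 + 113 = -7929/5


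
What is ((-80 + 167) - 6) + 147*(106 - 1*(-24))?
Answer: 19191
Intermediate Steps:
((-80 + 167) - 6) + 147*(106 - 1*(-24)) = (87 - 6) + 147*(106 + 24) = 81 + 147*130 = 81 + 19110 = 19191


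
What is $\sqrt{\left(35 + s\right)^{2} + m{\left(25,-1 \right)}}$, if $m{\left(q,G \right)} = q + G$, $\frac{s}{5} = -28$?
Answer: $\sqrt{11049} \approx 105.11$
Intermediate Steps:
$s = -140$ ($s = 5 \left(-28\right) = -140$)
$m{\left(q,G \right)} = G + q$
$\sqrt{\left(35 + s\right)^{2} + m{\left(25,-1 \right)}} = \sqrt{\left(35 - 140\right)^{2} + \left(-1 + 25\right)} = \sqrt{\left(-105\right)^{2} + 24} = \sqrt{11025 + 24} = \sqrt{11049}$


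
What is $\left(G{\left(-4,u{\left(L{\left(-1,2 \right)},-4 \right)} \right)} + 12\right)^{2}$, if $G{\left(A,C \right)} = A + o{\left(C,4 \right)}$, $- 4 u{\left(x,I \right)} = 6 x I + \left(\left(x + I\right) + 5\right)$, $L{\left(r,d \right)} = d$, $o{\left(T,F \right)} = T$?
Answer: $\frac{5929}{16} \approx 370.56$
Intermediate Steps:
$u{\left(x,I \right)} = - \frac{5}{4} - \frac{I}{4} - \frac{x}{4} - \frac{3 I x}{2}$ ($u{\left(x,I \right)} = - \frac{6 x I + \left(\left(x + I\right) + 5\right)}{4} = - \frac{6 I x + \left(\left(I + x\right) + 5\right)}{4} = - \frac{6 I x + \left(5 + I + x\right)}{4} = - \frac{5 + I + x + 6 I x}{4} = - \frac{5}{4} - \frac{I}{4} - \frac{x}{4} - \frac{3 I x}{2}$)
$G{\left(A,C \right)} = A + C$
$\left(G{\left(-4,u{\left(L{\left(-1,2 \right)},-4 \right)} \right)} + 12\right)^{2} = \left(\left(-4 - \left(\frac{3}{4} - 12\right)\right) + 12\right)^{2} = \left(\left(-4 + \left(- \frac{5}{4} + 1 - \frac{1}{2} + 12\right)\right) + 12\right)^{2} = \left(\left(-4 + \frac{45}{4}\right) + 12\right)^{2} = \left(\frac{29}{4} + 12\right)^{2} = \left(\frac{77}{4}\right)^{2} = \frac{5929}{16}$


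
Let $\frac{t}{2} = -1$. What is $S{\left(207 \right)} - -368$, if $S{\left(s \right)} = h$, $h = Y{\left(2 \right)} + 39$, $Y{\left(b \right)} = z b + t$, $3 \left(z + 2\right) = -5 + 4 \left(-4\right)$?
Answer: $387$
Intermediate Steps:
$z = -9$ ($z = -2 + \frac{-5 + 4 \left(-4\right)}{3} = -2 + \frac{-5 - 16}{3} = -2 + \frac{1}{3} \left(-21\right) = -2 - 7 = -9$)
$t = -2$ ($t = 2 \left(-1\right) = -2$)
$Y{\left(b \right)} = -2 - 9 b$ ($Y{\left(b \right)} = - 9 b - 2 = -2 - 9 b$)
$h = 19$ ($h = \left(-2 - 18\right) + 39 = -20 + 39 = 19$)
$S{\left(s \right)} = 19$
$S{\left(207 \right)} - -368 = 19 - -368 = 19 + 368 = 387$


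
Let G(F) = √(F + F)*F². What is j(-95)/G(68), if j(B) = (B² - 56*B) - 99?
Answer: 419*√34/9248 ≈ 0.26418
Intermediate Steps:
G(F) = √2*F^(5/2) (G(F) = √(2*F)*F² = (√2*√F)*F² = √2*F^(5/2))
j(B) = -99 + B² - 56*B
j(-95)/G(68) = (-99 + (-95)² - 56*(-95))/((√2*68^(5/2))) = (-99 + 9025 + 5320)/((√2*(9248*√17))) = 14246/((9248*√34)) = 14246*(√34/314432) = 419*√34/9248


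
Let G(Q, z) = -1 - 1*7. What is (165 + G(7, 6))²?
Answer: 24649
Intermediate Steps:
G(Q, z) = -8 (G(Q, z) = -1 - 7 = -8)
(165 + G(7, 6))² = (165 - 8)² = 157² = 24649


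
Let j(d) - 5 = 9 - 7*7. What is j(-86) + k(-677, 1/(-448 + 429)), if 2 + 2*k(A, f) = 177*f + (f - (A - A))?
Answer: -773/19 ≈ -40.684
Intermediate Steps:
k(A, f) = -1 + 89*f (k(A, f) = -1 + (177*f + (f - (A - A)))/2 = -1 + (177*f + (f - 1*0))/2 = -1 + (177*f + (f + 0))/2 = -1 + (177*f + f)/2 = -1 + (178*f)/2 = -1 + 89*f)
j(d) = -35 (j(d) = 5 + (9 - 7*7) = 5 + (9 - 49) = 5 - 40 = -35)
j(-86) + k(-677, 1/(-448 + 429)) = -35 + (-1 + 89/(-448 + 429)) = -35 + (-1 + 89/(-19)) = -35 + (-1 + 89*(-1/19)) = -35 + (-1 - 89/19) = -35 - 108/19 = -773/19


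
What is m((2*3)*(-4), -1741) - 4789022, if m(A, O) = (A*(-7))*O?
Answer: -5081510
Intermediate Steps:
m(A, O) = -7*A*O (m(A, O) = (-7*A)*O = -7*A*O)
m((2*3)*(-4), -1741) - 4789022 = -7*(2*3)*(-4)*(-1741) - 4789022 = -7*6*(-4)*(-1741) - 4789022 = -7*(-24)*(-1741) - 4789022 = -292488 - 4789022 = -5081510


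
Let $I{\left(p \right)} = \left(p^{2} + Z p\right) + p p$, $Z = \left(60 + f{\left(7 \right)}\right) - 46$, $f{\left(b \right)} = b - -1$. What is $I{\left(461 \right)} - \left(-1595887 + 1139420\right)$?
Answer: $891651$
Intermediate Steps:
$f{\left(b \right)} = 1 + b$ ($f{\left(b \right)} = b + 1 = 1 + b$)
$Z = 22$ ($Z = \left(60 + \left(1 + 7\right)\right) - 46 = \left(60 + 8\right) - 46 = 68 - 46 = 22$)
$I{\left(p \right)} = 2 p^{2} + 22 p$ ($I{\left(p \right)} = \left(p^{2} + 22 p\right) + p p = \left(p^{2} + 22 p\right) + p^{2} = 2 p^{2} + 22 p$)
$I{\left(461 \right)} - \left(-1595887 + 1139420\right) = 2 \cdot 461 \left(11 + 461\right) - \left(-1595887 + 1139420\right) = 2 \cdot 461 \cdot 472 - -456467 = 435184 + 456467 = 891651$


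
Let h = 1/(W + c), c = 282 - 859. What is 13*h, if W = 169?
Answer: -13/408 ≈ -0.031863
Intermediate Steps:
c = -577
h = -1/408 (h = 1/(169 - 577) = 1/(-408) = -1/408 ≈ -0.0024510)
13*h = 13*(-1/408) = -13/408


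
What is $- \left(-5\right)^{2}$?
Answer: $-25$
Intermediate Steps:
$- \left(-5\right)^{2} = \left(-1\right) 25 = -25$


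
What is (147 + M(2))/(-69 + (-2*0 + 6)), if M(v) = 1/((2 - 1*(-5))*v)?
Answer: -2059/882 ≈ -2.3345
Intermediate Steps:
M(v) = 1/(7*v) (M(v) = 1/((2 + 5)*v) = 1/(7*v))
(147 + M(2))/(-69 + (-2*0 + 6)) = (147 + (⅐)/2)/(-69 + (-2*0 + 6)) = (147 + (⅐)*(½))/(-69 + (0 + 6)) = (147 + 1/14)/(-69 + 6) = (2059/14)/(-63) = -1/63*2059/14 = -2059/882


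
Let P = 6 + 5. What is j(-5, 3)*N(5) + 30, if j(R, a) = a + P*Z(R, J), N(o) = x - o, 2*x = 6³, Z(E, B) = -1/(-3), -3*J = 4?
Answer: 2150/3 ≈ 716.67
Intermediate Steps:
J = -4/3 (J = -⅓*4 = -4/3 ≈ -1.3333)
Z(E, B) = ⅓ (Z(E, B) = -1*(-⅓) = ⅓)
x = 108 (x = (½)*6³ = (½)*216 = 108)
N(o) = 108 - o
P = 11
j(R, a) = 11/3 + a (j(R, a) = a + 11*(⅓) = a + 11/3 = 11/3 + a)
j(-5, 3)*N(5) + 30 = (11/3 + 3)*(108 - 1*5) + 30 = 20*(108 - 5)/3 + 30 = (20/3)*103 + 30 = 2060/3 + 30 = 2150/3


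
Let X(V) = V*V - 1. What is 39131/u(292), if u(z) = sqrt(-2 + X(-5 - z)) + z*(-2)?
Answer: -11426252/126425 - 39131*sqrt(88206)/252850 ≈ -136.34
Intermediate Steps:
X(V) = -1 + V**2 (X(V) = V**2 - 1 = -1 + V**2)
u(z) = sqrt(-3 + (-5 - z)**2) - 2*z (u(z) = sqrt(-2 + (-1 + (-5 - z)**2)) + z*(-2) = sqrt(-3 + (-5 - z)**2) - 2*z)
39131/u(292) = 39131/(sqrt(-3 + (5 + 292)**2) - 2*292) = 39131/(sqrt(-3 + 297**2) - 584) = 39131/(sqrt(-3 + 88209) - 584) = 39131/(sqrt(88206) - 584) = 39131/(-584 + sqrt(88206))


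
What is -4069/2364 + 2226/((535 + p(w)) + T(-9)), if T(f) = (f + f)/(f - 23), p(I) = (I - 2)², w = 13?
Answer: 41451379/24833820 ≈ 1.6691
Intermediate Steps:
p(I) = (-2 + I)²
T(f) = 2*f/(-23 + f) (T(f) = (2*f)/(-23 + f) = 2*f/(-23 + f))
-4069/2364 + 2226/((535 + p(w)) + T(-9)) = -4069/2364 + 2226/((535 + (-2 + 13)²) + 2*(-9)/(-23 - 9)) = -4069*1/2364 + 2226/((535 + 11²) + 2*(-9)/(-32)) = -4069/2364 + 2226/((535 + 121) + 2*(-9)*(-1/32)) = -4069/2364 + 2226/(656 + 9/16) = -4069/2364 + 2226/(10505/16) = -4069/2364 + 2226*(16/10505) = -4069/2364 + 35616/10505 = 41451379/24833820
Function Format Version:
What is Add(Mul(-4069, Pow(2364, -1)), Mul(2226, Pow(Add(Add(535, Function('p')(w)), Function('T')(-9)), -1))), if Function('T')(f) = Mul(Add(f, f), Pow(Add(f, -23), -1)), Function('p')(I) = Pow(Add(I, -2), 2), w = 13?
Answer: Rational(41451379, 24833820) ≈ 1.6691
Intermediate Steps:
Function('p')(I) = Pow(Add(-2, I), 2)
Function('T')(f) = Mul(2, f, Pow(Add(-23, f), -1)) (Function('T')(f) = Mul(Mul(2, f), Pow(Add(-23, f), -1)) = Mul(2, f, Pow(Add(-23, f), -1)))
Add(Mul(-4069, Pow(2364, -1)), Mul(2226, Pow(Add(Add(535, Function('p')(w)), Function('T')(-9)), -1))) = Add(Mul(-4069, Pow(2364, -1)), Mul(2226, Pow(Add(Add(535, Pow(Add(-2, 13), 2)), Mul(2, -9, Pow(Add(-23, -9), -1))), -1))) = Add(Mul(-4069, Rational(1, 2364)), Mul(2226, Pow(Add(Add(535, Pow(11, 2)), Mul(2, -9, Pow(-32, -1))), -1))) = Add(Rational(-4069, 2364), Mul(2226, Pow(Add(Add(535, 121), Mul(2, -9, Rational(-1, 32))), -1))) = Add(Rational(-4069, 2364), Mul(2226, Pow(Add(656, Rational(9, 16)), -1))) = Add(Rational(-4069, 2364), Mul(2226, Pow(Rational(10505, 16), -1))) = Add(Rational(-4069, 2364), Mul(2226, Rational(16, 10505))) = Add(Rational(-4069, 2364), Rational(35616, 10505)) = Rational(41451379, 24833820)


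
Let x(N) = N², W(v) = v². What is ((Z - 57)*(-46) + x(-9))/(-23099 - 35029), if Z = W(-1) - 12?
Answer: -3209/58128 ≈ -0.055206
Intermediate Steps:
Z = -11 (Z = (-1)² - 12 = 1 - 12 = -11)
((Z - 57)*(-46) + x(-9))/(-23099 - 35029) = ((-11 - 57)*(-46) + (-9)²)/(-23099 - 35029) = (-68*(-46) + 81)/(-58128) = (3128 + 81)*(-1/58128) = 3209*(-1/58128) = -3209/58128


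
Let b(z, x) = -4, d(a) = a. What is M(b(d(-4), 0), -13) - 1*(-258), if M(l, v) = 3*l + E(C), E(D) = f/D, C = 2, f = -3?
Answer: 489/2 ≈ 244.50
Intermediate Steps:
E(D) = -3/D
M(l, v) = -3/2 + 3*l (M(l, v) = 3*l - 3/2 = -3/2 + 3*l)
M(b(d(-4), 0), -13) - 1*(-258) = (-3/2 + 3*(-4)) - 1*(-258) = (-3/2 - 12) + 258 = -27/2 + 258 = 489/2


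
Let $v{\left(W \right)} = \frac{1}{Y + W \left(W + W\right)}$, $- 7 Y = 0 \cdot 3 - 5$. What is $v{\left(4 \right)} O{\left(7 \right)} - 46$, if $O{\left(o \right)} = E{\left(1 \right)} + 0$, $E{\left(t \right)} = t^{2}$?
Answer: $- \frac{10527}{229} \approx -45.969$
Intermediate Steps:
$Y = \frac{5}{7}$ ($Y = - \frac{0 \cdot 3 - 5}{7} = - \frac{0 - 5}{7} = \left(- \frac{1}{7}\right) \left(-5\right) = \frac{5}{7} \approx 0.71429$)
$O{\left(o \right)} = 1$ ($O{\left(o \right)} = 1^{2} + 0 = 1 + 0 = 1$)
$v{\left(W \right)} = \frac{1}{\frac{5}{7} + 2 W^{2}}$ ($v{\left(W \right)} = \frac{1}{\frac{5}{7} + W \left(W + W\right)} = \frac{1}{\frac{5}{7} + W 2 W} = \frac{1}{\frac{5}{7} + 2 W^{2}}$)
$v{\left(4 \right)} O{\left(7 \right)} - 46 = \frac{7}{5 + 14 \cdot 4^{2}} \cdot 1 - 46 = \frac{7}{5 + 14 \cdot 16} \cdot 1 - 46 = \frac{7}{5 + 224} \cdot 1 - 46 = \frac{7}{229} \cdot 1 - 46 = \frac{7}{229} - 46 = - \frac{10527}{229}$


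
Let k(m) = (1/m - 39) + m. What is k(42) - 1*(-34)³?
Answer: 1650895/42 ≈ 39307.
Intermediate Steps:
k(m) = -39 + m + 1/m (k(m) = (-39 + 1/m) + m = -39 + m + 1/m)
k(42) - 1*(-34)³ = (-39 + 42 + 1/42) - 1*(-34)³ = (-39 + 42 + 1/42) - 1*(-39304) = 127/42 + 39304 = 1650895/42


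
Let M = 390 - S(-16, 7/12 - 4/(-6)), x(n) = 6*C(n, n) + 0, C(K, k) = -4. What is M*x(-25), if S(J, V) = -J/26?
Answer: -121488/13 ≈ -9345.2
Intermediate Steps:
S(J, V) = -J/26
x(n) = -24 (x(n) = 6*(-4) + 0 = -24 + 0 = -24)
M = 5062/13 (M = 390 - (-1)*(-16)/26 = 390 - 1*8/13 = 390 - 8/13 = 5062/13 ≈ 389.38)
M*x(-25) = (5062/13)*(-24) = -121488/13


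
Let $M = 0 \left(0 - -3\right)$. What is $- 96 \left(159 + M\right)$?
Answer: $-15264$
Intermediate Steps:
$M = 0$ ($M = 0 \left(0 + 3\right) = 0 \cdot 3 = 0$)
$- 96 \left(159 + M\right) = - 96 \left(159 + 0\right) = \left(-96\right) 159 = -15264$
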